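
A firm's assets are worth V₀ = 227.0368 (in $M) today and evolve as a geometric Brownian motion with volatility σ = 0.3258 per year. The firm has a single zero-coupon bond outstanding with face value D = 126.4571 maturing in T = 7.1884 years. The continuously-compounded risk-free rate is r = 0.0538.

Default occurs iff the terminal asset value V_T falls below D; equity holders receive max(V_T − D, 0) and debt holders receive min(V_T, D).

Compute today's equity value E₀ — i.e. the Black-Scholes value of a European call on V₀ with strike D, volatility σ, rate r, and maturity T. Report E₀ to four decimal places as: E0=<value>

d₁ = [ln(V₀/D) + (r + σ²/2)T] / (σ√T)
   = [ln(227.0368/126.4571) + (0.0538 + 0.5·0.3258²)·7.1884] / (0.3258·√7.1884)
   = [0.585209 + 0.768245] / 0.873509 = 1.549445
d₂ = d₁ − σ√T = 1.549445 − 0.873509 = 0.675936
N(d₁) = 0.939363,  N(d₂) = 0.750459,  e^(−rT) = 0.679270
E₀ = V₀·N(d₁) − D·e^(−rT)·N(d₂)
   = 227.0368·0.939363 − 126.4571·0.679270·0.750459 = 148.806483

E0=148.8065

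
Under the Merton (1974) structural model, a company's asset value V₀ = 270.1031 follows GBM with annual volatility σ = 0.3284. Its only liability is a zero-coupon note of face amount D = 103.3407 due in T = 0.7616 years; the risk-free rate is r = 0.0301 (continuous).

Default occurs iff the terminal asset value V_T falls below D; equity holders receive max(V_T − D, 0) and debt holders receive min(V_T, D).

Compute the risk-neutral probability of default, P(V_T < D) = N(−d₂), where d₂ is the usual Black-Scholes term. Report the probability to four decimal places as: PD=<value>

PD=0.0005

d₁ = [ln(V₀/D) + (r + σ²/2)T] / (σ√T)
   = [ln(270.1031/103.3407) + (0.0301 + 0.5·0.3284²)·0.7616] / (0.3284·√0.7616)
   = [0.960772 + 0.063992] / 0.286594 = 3.575670
d₂ = d₁ − σ√T = 3.575670 − 0.286594 = 3.289077
risk-neutral PD = N(−d₂) = N(-3.289077) = 0.000503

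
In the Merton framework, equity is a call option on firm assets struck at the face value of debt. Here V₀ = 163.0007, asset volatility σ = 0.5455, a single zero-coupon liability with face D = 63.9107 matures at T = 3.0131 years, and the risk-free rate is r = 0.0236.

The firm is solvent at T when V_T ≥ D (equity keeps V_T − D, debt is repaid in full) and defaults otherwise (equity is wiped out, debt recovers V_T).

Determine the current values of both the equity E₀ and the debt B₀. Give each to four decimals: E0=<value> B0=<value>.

d₁ = [ln(V₀/D) + (r + σ²/2)T] / (σ√T)
   = [ln(163.0007/63.9107) + (0.0236 + 0.5·0.5455²)·3.0131] / (0.5455·√3.0131)
   = [0.936268 + 0.519414] / 0.946894 = 1.537322
d₂ = d₁ − σ√T = 1.537322 − 0.946894 = 0.590427
N(d₁) = 0.937893,  N(d₂) = 0.722548,  e^(−rT) = 0.931360
E₀ = V₀·N(d₁) − D·e^(−rT)·N(d₂)
   = 163.0007·0.937893 − 63.9107·0.931360·0.722548 = 109.868313
B₀ = V₀ − E₀ = 163.0007 − 109.868313 = 53.132387

E0=109.8683 B0=53.1324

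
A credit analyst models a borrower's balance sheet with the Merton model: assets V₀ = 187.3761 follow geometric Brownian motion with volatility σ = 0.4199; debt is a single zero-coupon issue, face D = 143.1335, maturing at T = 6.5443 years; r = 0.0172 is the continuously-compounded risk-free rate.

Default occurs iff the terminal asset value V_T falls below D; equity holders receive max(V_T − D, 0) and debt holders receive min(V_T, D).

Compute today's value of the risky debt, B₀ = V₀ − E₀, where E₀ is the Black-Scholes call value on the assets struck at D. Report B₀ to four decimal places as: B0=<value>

B0=89.5924

d₁ = [ln(V₀/D) + (r + σ²/2)T] / (σ√T)
   = [ln(187.3761/143.1335) + (0.0172 + 0.5·0.4199²)·6.5443] / (0.4199·√6.5443)
   = [0.269340 + 0.689494] / 1.074181 = 0.892619
d₂ = d₁ − σ√T = 0.892619 − 1.074181 = -0.181562
N(d₁) = 0.813969,  N(d₂) = 0.427963,  e^(−rT) = 0.893542
E₀ = V₀·N(d₁) − D·e^(−rT)·N(d₂)
   = 187.3761·0.813969 − 143.1335·0.893542·0.427963 = 97.783712
B₀ = V₀ − E₀ = 187.3761 − 97.783712 = 89.592388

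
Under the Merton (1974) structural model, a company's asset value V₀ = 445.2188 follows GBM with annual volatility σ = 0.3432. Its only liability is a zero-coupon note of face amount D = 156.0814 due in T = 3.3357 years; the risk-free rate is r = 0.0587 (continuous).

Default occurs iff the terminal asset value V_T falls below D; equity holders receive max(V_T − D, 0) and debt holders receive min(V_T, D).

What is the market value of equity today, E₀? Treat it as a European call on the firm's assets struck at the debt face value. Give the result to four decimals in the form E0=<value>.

E0=318.1685

d₁ = [ln(V₀/D) + (r + σ²/2)T] / (σ√T)
   = [ln(445.2188/156.0814) + (0.0587 + 0.5·0.3432²)·3.3357] / (0.3432·√3.3357)
   = [1.048188 + 0.392255] / 0.626817 = 2.298029
d₂ = d₁ − σ√T = 2.298029 − 0.626817 = 1.671212
N(d₁) = 0.989220,  N(d₂) = 0.952660,  e^(−rT) = 0.822172
E₀ = V₀·N(d₁) − D·e^(−rT)·N(d₂)
   = 445.2188·0.989220 − 156.0814·0.822172·0.952660 = 318.168474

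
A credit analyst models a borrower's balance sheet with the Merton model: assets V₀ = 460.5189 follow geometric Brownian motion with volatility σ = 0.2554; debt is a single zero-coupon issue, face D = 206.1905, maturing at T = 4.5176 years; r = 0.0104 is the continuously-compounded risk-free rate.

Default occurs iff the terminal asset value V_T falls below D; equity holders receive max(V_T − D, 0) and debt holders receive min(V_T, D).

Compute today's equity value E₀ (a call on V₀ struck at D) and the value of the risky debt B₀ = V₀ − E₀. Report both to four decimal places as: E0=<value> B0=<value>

d₁ = [ln(V₀/D) + (r + σ²/2)T] / (σ√T)
   = [ln(460.5189/206.1905) + (0.0104 + 0.5·0.2554²)·4.5176] / (0.2554·√4.5176)
   = [0.803553 + 0.194323] / 0.542844 = 1.838238
d₂ = d₁ − σ√T = 1.838238 − 0.542844 = 1.295395
N(d₁) = 0.966986,  N(d₂) = 0.902408,  e^(−rT) = 0.954104
E₀ = V₀·N(d₁) − D·e^(−rT)·N(d₂)
   = 460.5189·0.966986 − 206.1905·0.954104·0.902408 = 267.787400
B₀ = V₀ − E₀ = 460.5189 − 267.787400 = 192.731500

E0=267.7874 B0=192.7315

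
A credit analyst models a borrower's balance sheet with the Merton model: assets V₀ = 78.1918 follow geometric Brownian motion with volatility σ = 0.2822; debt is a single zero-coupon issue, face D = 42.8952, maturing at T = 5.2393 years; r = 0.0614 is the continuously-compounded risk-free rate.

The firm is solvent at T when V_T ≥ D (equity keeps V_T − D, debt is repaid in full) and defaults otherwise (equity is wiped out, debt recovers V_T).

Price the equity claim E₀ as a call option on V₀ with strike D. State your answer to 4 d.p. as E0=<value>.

d₁ = [ln(V₀/D) + (r + σ²/2)T] / (σ√T)
   = [ln(78.1918/42.8952) + (0.0614 + 0.5·0.2822²)·5.2393] / (0.2822·√5.2393)
   = [0.600405 + 0.530314] / 0.645942 = 1.750495
d₂ = d₁ − σ√T = 1.750495 − 0.645942 = 1.104553
N(d₁) = 0.959984,  N(d₂) = 0.865323,  e^(−rT) = 0.724921
E₀ = V₀·N(d₁) − D·e^(−rT)·N(d₂)
   = 78.1918·0.959984 − 42.8952·0.724921·0.865323 = 48.155078

E0=48.1551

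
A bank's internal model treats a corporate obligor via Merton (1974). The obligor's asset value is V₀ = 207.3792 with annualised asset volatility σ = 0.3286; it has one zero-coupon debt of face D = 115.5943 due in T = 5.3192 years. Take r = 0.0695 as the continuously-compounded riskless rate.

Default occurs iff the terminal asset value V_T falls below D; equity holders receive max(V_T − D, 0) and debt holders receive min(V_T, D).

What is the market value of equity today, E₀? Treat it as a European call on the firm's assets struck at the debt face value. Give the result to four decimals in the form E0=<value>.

E0=132.1195

d₁ = [ln(V₀/D) + (r + σ²/2)T] / (σ√T)
   = [ln(207.3792/115.5943) + (0.0695 + 0.5·0.3286²)·5.3192] / (0.3286·√5.3192)
   = [0.584462 + 0.656863] / 0.757863 = 1.637928
d₂ = d₁ − σ√T = 1.637928 − 0.757863 = 0.880065
N(d₁) = 0.949282,  N(d₂) = 0.810588,  e^(−rT) = 0.690952
E₀ = V₀·N(d₁) − D·e^(−rT)·N(d₂)
   = 207.3792·0.949282 − 115.5943·0.690952·0.810588 = 132.119483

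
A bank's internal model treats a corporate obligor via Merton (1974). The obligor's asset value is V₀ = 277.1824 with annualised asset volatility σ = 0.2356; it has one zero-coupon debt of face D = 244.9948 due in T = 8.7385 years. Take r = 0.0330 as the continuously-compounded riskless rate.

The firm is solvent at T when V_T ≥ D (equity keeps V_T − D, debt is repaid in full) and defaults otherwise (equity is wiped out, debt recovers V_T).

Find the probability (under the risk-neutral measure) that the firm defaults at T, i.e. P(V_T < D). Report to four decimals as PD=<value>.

d₁ = [ln(V₀/D) + (r + σ²/2)T] / (σ√T)
   = [ln(277.1824/244.9948) + (0.0330 + 0.5·0.2356²)·8.7385] / (0.2356·√8.7385)
   = [0.123439 + 0.530896] / 0.696456 = 0.939521
d₂ = d₁ − σ√T = 0.939521 − 0.696456 = 0.243065
risk-neutral PD = N(−d₂) = N(-0.243065) = 0.403978

PD=0.4040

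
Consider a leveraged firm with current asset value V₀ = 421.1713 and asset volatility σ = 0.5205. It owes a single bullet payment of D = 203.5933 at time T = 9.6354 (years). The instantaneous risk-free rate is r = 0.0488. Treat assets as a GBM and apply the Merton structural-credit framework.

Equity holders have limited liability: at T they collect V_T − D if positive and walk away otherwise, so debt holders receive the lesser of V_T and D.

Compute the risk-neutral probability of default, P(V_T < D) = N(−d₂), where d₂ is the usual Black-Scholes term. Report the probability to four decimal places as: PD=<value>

PD=0.5267

d₁ = [ln(V₀/D) + (r + σ²/2)T] / (σ√T)
   = [ln(421.1713/203.5933) + (0.0488 + 0.5·0.5205²)·9.6354] / (0.5205·√9.6354)
   = [0.726915 + 1.775420] / 1.615681 = 1.548781
d₂ = d₁ − σ√T = 1.548781 − 1.615681 = -0.066900
risk-neutral PD = N(−d₂) = N(0.066900) = 0.526670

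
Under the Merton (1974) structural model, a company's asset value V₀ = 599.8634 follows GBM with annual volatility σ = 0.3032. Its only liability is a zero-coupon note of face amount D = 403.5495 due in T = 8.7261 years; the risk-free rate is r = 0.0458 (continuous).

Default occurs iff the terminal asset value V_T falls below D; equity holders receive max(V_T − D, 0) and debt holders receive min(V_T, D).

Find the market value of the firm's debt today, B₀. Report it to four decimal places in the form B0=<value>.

B0=235.7973

d₁ = [ln(V₀/D) + (r + σ²/2)T] / (σ√T)
   = [ln(599.8634/403.5495) + (0.0458 + 0.5·0.3032²)·8.7261] / (0.3032·√8.7261)
   = [0.396403 + 0.800752] / 0.895652 = 1.336629
d₂ = d₁ − σ√T = 1.336629 − 0.895652 = 0.440977
N(d₁) = 0.909328,  N(d₂) = 0.670385,  e^(−rT) = 0.670551
E₀ = V₀·N(d₁) − D·e^(−rT)·N(d₂)
   = 599.8634·0.909328 − 403.5495·0.670551·0.670385 = 364.066051
B₀ = V₀ − E₀ = 599.8634 − 364.066051 = 235.797349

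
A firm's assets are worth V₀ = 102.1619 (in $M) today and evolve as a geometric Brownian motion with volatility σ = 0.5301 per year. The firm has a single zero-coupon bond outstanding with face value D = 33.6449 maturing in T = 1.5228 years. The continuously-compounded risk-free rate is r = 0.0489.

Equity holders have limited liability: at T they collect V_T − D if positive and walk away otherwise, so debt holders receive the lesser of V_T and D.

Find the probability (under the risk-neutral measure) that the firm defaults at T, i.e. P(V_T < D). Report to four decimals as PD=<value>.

d₁ = [ln(V₀/D) + (r + σ²/2)T] / (σ√T)
   = [ln(102.1619/33.6449) + (0.0489 + 0.5·0.5301²)·1.5228] / (0.5301·√1.5228)
   = [1.110697 + 0.288423] / 0.654153 = 2.138828
d₂ = d₁ − σ√T = 2.138828 − 0.654153 = 1.484675
risk-neutral PD = N(−d₂) = N(-1.484675) = 0.068815

PD=0.0688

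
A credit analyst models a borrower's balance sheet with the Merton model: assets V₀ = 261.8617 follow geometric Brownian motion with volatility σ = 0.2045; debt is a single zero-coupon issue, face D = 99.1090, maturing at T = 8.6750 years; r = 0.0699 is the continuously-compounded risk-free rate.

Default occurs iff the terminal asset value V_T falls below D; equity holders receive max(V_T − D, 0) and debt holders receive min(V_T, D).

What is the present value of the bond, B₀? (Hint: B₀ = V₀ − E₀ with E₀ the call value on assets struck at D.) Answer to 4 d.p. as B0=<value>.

d₁ = [ln(V₀/D) + (r + σ²/2)T] / (σ√T)
   = [ln(261.8617/99.1090) + (0.0699 + 0.5·0.2045²)·8.6750] / (0.2045·√8.6750)
   = [0.971596 + 0.787778] / 0.602321 = 2.920990
d₂ = d₁ − σ√T = 2.920990 − 0.602321 = 2.318669
N(d₁) = 0.998255,  N(d₂) = 0.989794,  e^(−rT) = 0.545320
E₀ = V₀·N(d₁) − D·e^(−rT)·N(d₂)
   = 261.8617·0.998255 − 99.1090·0.545320·0.989794 = 207.910356
B₀ = V₀ − E₀ = 261.8617 − 207.910356 = 53.951344

B0=53.9513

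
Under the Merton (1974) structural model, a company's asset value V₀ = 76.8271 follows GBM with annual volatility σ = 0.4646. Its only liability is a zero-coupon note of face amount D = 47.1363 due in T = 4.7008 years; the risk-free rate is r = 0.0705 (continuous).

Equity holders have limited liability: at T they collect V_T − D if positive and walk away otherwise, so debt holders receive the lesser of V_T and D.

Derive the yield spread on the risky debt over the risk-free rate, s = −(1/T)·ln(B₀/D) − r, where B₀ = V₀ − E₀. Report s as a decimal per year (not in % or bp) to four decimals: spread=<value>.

spread=0.0384

d₁ = [ln(V₀/D) + (r + σ²/2)T] / (σ√T)
   = [ln(76.8271/47.1363) + (0.0705 + 0.5·0.4646²)·4.7008] / (0.4646·√4.7008)
   = [0.488514 + 0.838748] / 1.007315 = 1.317624
d₂ = d₁ − σ√T = 1.317624 − 1.007315 = 0.310309
N(d₁) = 0.906185,  N(d₂) = 0.621837,  e^(−rT) = 0.717913
E₀ = V₀·N(d₁) − D·e^(−rT)·N(d₂)
   = 76.8271·0.906185 − 47.1363·0.717913·0.621837 = 48.576750
B₀ = V₀ − E₀ = 76.8271 − 48.576750 = 28.250350
spread = −(1/T)·ln(B₀/D) − r = −(1/4.7008)·ln(28.250350/47.1363) − 0.0705 = 0.03840435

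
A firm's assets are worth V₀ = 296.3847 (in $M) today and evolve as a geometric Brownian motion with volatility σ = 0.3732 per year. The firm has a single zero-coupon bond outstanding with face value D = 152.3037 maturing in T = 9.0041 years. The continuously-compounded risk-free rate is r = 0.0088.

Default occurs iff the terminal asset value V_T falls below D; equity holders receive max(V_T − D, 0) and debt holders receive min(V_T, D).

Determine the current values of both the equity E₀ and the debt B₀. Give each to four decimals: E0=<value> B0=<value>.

E0=187.4553 B0=108.9294

d₁ = [ln(V₀/D) + (r + σ²/2)T] / (σ√T)
   = [ln(296.3847/152.3037) + (0.0088 + 0.5·0.3732²)·9.0041] / (0.3732·√9.0041)
   = [0.665782 + 0.706274] / 1.119855 = 1.225208
d₂ = d₁ − σ√T = 1.225208 − 1.119855 = 0.105353
N(d₁) = 0.889752,  N(d₂) = 0.541952,  e^(−rT) = 0.923822
E₀ = V₀·N(d₁) − D·e^(−rT)·N(d₂)
   = 296.3847·0.889752 − 152.3037·0.923822·0.541952 = 187.455283
B₀ = V₀ − E₀ = 296.3847 − 187.455283 = 108.929417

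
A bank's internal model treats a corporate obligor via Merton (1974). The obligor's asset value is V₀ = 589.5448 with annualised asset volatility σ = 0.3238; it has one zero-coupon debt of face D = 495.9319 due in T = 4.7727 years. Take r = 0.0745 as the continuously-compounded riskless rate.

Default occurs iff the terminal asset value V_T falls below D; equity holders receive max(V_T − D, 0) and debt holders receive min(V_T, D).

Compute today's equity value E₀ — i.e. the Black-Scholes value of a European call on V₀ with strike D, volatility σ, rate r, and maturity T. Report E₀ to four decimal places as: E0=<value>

d₁ = [ln(V₀/D) + (r + σ²/2)T] / (σ√T)
   = [ln(589.5448/495.9319) + (0.0745 + 0.5·0.3238²)·4.7727] / (0.3238·√4.7727)
   = [0.172912 + 0.605766] / 0.707390 = 1.100777
d₂ = d₁ − σ√T = 1.100777 − 0.707390 = 0.393387
N(d₁) = 0.864503,  N(d₂) = 0.652983,  e^(−rT) = 0.700777
E₀ = V₀·N(d₁) − D·e^(−rT)·N(d₂)
   = 589.5448·0.864503 − 495.9319·0.700777·0.652983 = 282.727216

E0=282.7272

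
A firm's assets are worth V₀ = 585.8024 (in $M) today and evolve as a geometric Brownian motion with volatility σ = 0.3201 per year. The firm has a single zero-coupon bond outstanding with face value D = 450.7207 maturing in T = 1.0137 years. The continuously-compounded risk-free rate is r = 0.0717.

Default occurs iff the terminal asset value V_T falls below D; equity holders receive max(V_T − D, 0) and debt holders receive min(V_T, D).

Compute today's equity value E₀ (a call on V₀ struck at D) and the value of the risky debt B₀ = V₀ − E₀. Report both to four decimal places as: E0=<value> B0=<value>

E0=178.9249 B0=406.8775

d₁ = [ln(V₀/D) + (r + σ²/2)T] / (σ√T)
   = [ln(585.8024/450.7207) + (0.0717 + 0.5·0.3201²)·1.0137] / (0.3201·√1.0137)
   = [0.262135 + 0.124616] / 0.322285 = 1.200027
d₂ = d₁ − σ√T = 1.200027 − 0.322285 = 0.877741
N(d₁) = 0.884935,  N(d₂) = 0.809958,  e^(−rT) = 0.929896
E₀ = V₀·N(d₁) − D·e^(−rT)·N(d₂)
   = 585.8024·0.884935 − 450.7207·0.929896·0.809958 = 178.924943
B₀ = V₀ − E₀ = 585.8024 − 178.924943 = 406.877457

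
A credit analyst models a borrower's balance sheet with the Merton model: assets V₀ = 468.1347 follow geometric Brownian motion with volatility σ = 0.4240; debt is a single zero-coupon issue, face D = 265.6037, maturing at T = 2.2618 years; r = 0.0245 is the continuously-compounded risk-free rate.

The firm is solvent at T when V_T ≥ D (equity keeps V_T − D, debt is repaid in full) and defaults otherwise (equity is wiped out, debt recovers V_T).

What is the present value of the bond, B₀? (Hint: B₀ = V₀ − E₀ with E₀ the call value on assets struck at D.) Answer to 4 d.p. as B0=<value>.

d₁ = [ln(V₀/D) + (r + σ²/2)T] / (σ√T)
   = [ln(468.1347/265.6037) + (0.0245 + 0.5·0.4240²)·2.2618] / (0.4240·√2.2618)
   = [0.566751 + 0.258723] / 0.637666 = 1.294524
d₂ = d₁ − σ√T = 1.294524 − 0.637666 = 0.656859
N(d₁) = 0.902258,  N(d₂) = 0.744364,  e^(−rT) = 0.946093
E₀ = V₀·N(d₁) − D·e^(−rT)·N(d₂)
   = 468.1347·0.902258 − 265.6037·0.946093·0.744364 = 235.329995
B₀ = V₀ − E₀ = 468.1347 − 235.329995 = 232.804705

B0=232.8047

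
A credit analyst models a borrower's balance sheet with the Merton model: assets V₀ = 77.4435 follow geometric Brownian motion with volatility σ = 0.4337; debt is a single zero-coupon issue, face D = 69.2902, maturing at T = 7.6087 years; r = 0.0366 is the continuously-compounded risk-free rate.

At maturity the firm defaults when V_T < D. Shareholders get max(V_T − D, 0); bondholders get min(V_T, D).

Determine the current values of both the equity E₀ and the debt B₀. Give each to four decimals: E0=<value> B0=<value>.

d₁ = [ln(V₀/D) + (r + σ²/2)T] / (σ√T)
   = [ln(77.4435/69.2902) + (0.0366 + 0.5·0.4337²)·7.6087] / (0.4337·√7.6087)
   = [0.111245 + 0.994060] / 1.196313 = 0.923927
d₂ = d₁ − σ√T = 0.923927 − 1.196313 = -0.272386
N(d₁) = 0.822238,  N(d₂) = 0.392663,  e^(−rT) = 0.756935
E₀ = V₀·N(d₁) − D·e^(−rT)·N(d₂)
   = 77.4435·0.822238 − 69.2902·0.756935·0.392663 = 43.082539
B₀ = V₀ − E₀ = 77.4435 − 43.082539 = 34.360961

E0=43.0825 B0=34.3610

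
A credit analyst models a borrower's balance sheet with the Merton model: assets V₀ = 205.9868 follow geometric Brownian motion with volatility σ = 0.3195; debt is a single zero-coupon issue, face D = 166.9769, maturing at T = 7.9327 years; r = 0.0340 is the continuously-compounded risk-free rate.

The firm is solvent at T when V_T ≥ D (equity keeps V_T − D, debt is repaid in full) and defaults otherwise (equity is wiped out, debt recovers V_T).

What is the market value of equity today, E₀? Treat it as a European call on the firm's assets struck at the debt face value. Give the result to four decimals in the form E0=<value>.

E0=104.4761

d₁ = [ln(V₀/D) + (r + σ²/2)T] / (σ√T)
   = [ln(205.9868/166.9769) + (0.0340 + 0.5·0.3195²)·7.9327] / (0.3195·√7.9327)
   = [0.209957 + 0.674598] / 0.899873 = 0.982977
d₂ = d₁ − σ√T = 0.982977 − 0.899873 = 0.083103
N(d₁) = 0.837191,  N(d₂) = 0.533115,  e^(−rT) = 0.763600
E₀ = V₀·N(d₁) − D·e^(−rT)·N(d₂)
   = 205.9868·0.837191 − 166.9769·0.763600·0.533115 = 104.476141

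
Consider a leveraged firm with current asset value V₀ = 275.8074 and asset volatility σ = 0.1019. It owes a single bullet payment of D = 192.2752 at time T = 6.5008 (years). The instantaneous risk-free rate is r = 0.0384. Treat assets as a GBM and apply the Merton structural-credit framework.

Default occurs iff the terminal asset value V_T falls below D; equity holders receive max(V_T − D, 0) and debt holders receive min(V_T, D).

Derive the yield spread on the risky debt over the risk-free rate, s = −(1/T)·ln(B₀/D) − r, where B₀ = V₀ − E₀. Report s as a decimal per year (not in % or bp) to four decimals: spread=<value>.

spread=0.0002

d₁ = [ln(V₀/D) + (r + σ²/2)T] / (σ√T)
   = [ln(275.8074/192.2752) + (0.0384 + 0.5·0.1019²)·6.5008] / (0.1019·√6.5008)
   = [0.360775 + 0.283382] / 0.259811 = 2.479328
d₂ = d₁ − σ√T = 2.479328 − 0.259811 = 2.219517
N(d₁) = 0.993418,  N(d₂) = 0.986774,  e^(−rT) = 0.779088
E₀ = V₀·N(d₁) − D·e^(−rT)·N(d₂)
   = 275.8074·0.993418 − 192.2752·0.779088·0.986774 = 126.174002
B₀ = V₀ − E₀ = 275.8074 − 126.174002 = 149.633398
spread = −(1/T)·ln(B₀/D) − r = −(1/6.5008)·ln(149.633398/192.2752) − 0.0384 = 0.00017054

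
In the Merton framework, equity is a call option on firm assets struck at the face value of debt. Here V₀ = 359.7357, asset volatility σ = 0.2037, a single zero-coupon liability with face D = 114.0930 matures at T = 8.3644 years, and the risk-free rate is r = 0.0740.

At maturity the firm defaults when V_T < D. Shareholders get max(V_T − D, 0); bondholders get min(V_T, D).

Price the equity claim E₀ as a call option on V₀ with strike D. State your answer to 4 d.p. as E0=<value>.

d₁ = [ln(V₀/D) + (r + σ²/2)T] / (σ√T)
   = [ln(359.7357/114.0930) + (0.0740 + 0.5·0.2037²)·8.3644] / (0.2037·√8.3644)
   = [1.148356 + 0.792501] / 0.589126 = 3.294465
d₂ = d₁ − σ√T = 3.294465 − 0.589126 = 2.705339
N(d₁) = 0.999507,  N(d₂) = 0.996588,  e^(−rT) = 0.538501
E₀ = V₀·N(d₁) − D·e^(−rT)·N(d₂)
   = 359.7357·0.999507 − 114.0930·0.538501·0.996588 = 298.328734

E0=298.3287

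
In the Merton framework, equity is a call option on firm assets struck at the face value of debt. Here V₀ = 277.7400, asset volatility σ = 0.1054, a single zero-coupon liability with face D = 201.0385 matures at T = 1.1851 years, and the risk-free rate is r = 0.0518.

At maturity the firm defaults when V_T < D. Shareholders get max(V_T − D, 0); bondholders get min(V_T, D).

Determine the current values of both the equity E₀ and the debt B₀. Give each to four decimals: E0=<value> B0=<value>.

E0=88.6745 B0=189.0655

d₁ = [ln(V₀/D) + (r + σ²/2)T] / (σ√T)
   = [ln(277.7400/201.0385) + (0.0518 + 0.5·0.1054²)·1.1851] / (0.1054·√1.1851)
   = [0.323189 + 0.067971] / 0.114741 = 3.409072
d₂ = d₁ − σ√T = 3.409072 − 0.114741 = 3.294332
N(d₁) = 0.999674,  N(d₂) = 0.999507,  e^(−rT) = 0.940458
E₀ = V₀·N(d₁) − D·e^(−rT)·N(d₂)
   = 277.7400·0.999674 − 201.0385·0.940458·0.999507 = 88.674456
B₀ = V₀ − E₀ = 277.7400 − 88.674456 = 189.065544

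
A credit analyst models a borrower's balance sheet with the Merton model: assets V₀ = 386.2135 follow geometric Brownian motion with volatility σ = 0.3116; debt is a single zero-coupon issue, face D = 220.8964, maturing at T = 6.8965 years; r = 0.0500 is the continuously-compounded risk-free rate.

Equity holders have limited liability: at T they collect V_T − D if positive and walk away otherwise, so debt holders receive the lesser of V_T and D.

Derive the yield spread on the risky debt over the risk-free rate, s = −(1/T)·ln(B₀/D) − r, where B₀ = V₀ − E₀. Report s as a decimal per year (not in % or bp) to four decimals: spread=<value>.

d₁ = [ln(V₀/D) + (r + σ²/2)T] / (σ√T)
   = [ln(386.2135/220.8964) + (0.0500 + 0.5·0.3116²)·6.8965] / (0.3116·√6.8965)
   = [0.558697 + 0.679631] / 0.818299 = 1.513296
d₂ = d₁ − σ√T = 1.513296 − 0.818299 = 0.694997
N(d₁) = 0.934898,  N(d₂) = 0.756471,  e^(−rT) = 0.708344
E₀ = V₀·N(d₁) − D·e^(−rT)·N(d₂)
   = 386.2135·0.934898 − 220.8964·0.708344·0.756471 = 242.704500
B₀ = V₀ − E₀ = 386.2135 − 242.704500 = 143.509000
spread = −(1/T)·ln(B₀/D) − r = −(1/6.8965)·ln(143.509000/220.8964) − 0.0500 = 0.01253840

spread=0.0125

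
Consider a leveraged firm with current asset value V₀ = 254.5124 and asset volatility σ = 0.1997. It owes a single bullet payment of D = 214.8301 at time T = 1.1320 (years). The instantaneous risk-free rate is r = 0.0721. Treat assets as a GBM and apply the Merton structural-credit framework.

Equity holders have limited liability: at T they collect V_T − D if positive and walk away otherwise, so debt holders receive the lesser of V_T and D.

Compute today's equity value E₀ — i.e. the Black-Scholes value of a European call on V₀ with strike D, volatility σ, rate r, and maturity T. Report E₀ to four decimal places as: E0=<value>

d₁ = [ln(V₀/D) + (r + σ²/2)T] / (σ√T)
   = [ln(254.5124/214.8301) + (0.0721 + 0.5·0.1997²)·1.1320] / (0.1997·√1.1320)
   = [0.169502 + 0.104189] / 0.212472 = 1.288131
d₂ = d₁ − σ√T = 1.288131 − 0.212472 = 1.075659
N(d₁) = 0.901150,  N(d₂) = 0.858960,  e^(−rT) = 0.921625
E₀ = V₀·N(d₁) − D·e^(−rT)·N(d₂)
   = 254.5124·0.901150 − 214.8301·0.921625·0.858960 = 59.285942

E0=59.2859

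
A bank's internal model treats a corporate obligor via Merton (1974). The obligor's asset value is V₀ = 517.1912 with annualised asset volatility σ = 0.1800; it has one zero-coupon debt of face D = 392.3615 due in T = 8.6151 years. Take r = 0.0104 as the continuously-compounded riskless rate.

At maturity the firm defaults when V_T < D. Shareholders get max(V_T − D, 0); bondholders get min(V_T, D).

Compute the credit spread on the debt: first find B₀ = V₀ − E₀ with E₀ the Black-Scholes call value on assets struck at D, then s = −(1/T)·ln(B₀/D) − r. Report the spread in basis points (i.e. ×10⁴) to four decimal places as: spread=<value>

d₁ = [ln(V₀/D) + (r + σ²/2)T] / (σ√T)
   = [ln(517.1912/392.3615) + (0.0104 + 0.5·0.1800²)·8.6151] / (0.1800·√8.6151)
   = [0.276229 + 0.229162] / 0.528327 = 0.956587
d₂ = d₁ − σ√T = 0.956587 − 0.528327 = 0.428260
N(d₁) = 0.830612,  N(d₂) = 0.665769,  e^(−rT) = 0.914300
E₀ = V₀·N(d₁) − D·e^(−rT)·N(d₂)
   = 517.1912·0.830612 − 392.3615·0.914300·0.665769 = 190.749963
B₀ = V₀ − E₀ = 517.1912 − 190.749963 = 326.441237
spread = −(1/T)·ln(B₀/D) − r = −(1/8.6151)·ln(326.441237/392.3615) − 0.0104 = 0.01095015
in basis points: 0.01095015 × 10⁴ = 109.5015 bp

spread=109.5015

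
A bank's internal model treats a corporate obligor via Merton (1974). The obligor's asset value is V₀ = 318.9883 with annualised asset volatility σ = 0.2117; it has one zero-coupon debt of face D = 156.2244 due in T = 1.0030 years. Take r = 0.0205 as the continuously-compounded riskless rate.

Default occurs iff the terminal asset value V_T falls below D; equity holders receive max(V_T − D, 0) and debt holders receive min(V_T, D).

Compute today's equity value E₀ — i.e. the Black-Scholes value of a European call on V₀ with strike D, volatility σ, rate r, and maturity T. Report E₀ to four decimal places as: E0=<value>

E0=165.9465

d₁ = [ln(V₀/D) + (r + σ²/2)T] / (σ√T)
   = [ln(318.9883/156.2244) + (0.0205 + 0.5·0.2117²)·1.0030] / (0.2117·√1.0030)
   = [0.713861 + 0.043037] / 0.212017 = 3.569983
d₂ = d₁ − σ√T = 3.569983 − 0.212017 = 3.357965
N(d₁) = 0.999821,  N(d₂) = 0.999607,  e^(−rT) = 0.979648
E₀ = V₀·N(d₁) − D·e^(−rT)·N(d₂)
   = 318.9883·0.999821 − 156.2244·0.979648·0.999607 = 165.946453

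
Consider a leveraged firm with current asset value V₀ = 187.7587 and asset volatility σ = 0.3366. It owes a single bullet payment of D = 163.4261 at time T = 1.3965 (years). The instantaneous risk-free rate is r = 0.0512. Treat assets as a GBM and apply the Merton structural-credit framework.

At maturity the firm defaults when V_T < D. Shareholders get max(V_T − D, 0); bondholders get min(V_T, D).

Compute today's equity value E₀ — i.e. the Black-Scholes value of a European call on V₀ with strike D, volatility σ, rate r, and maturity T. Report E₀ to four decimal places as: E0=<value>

E0=48.1929

d₁ = [ln(V₀/D) + (r + σ²/2)T] / (σ√T)
   = [ln(187.7587/163.4261) + (0.0512 + 0.5·0.3366²)·1.3965] / (0.3366·√1.3965)
   = [0.138797 + 0.150612] / 0.397772 = 0.727574
d₂ = d₁ − σ√T = 0.727574 − 0.397772 = 0.329802
N(d₁) = 0.766563,  N(d₂) = 0.629225,  e^(−rT) = 0.930996
E₀ = V₀·N(d₁) − D·e^(−rT)·N(d₂)
   = 187.7587·0.766563 − 163.4261·0.930996·0.629225 = 48.192887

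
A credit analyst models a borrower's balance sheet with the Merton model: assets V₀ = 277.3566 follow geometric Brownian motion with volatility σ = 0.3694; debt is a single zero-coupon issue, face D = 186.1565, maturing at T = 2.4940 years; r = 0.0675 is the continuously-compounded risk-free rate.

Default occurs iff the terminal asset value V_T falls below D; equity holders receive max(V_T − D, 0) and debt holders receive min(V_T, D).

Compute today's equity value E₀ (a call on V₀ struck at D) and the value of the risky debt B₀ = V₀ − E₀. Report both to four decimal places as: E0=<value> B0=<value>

E0=130.4654 B0=146.8912

d₁ = [ln(V₀/D) + (r + σ²/2)T] / (σ√T)
   = [ln(277.3566/186.1565) + (0.0675 + 0.5·0.3694²)·2.4940] / (0.3694·√2.4940)
   = [0.398716 + 0.338506] / 0.583371 = 1.263727
d₂ = d₁ − σ√T = 1.263727 − 0.583371 = 0.680356
N(d₁) = 0.896836,  N(d₂) = 0.751860,  e^(−rT) = 0.845062
E₀ = V₀·N(d₁) − D·e^(−rT)·N(d₂)
   = 277.3566·0.896836 − 186.1565·0.845062·0.751860 = 130.465350
B₀ = V₀ − E₀ = 277.3566 − 130.465350 = 146.891250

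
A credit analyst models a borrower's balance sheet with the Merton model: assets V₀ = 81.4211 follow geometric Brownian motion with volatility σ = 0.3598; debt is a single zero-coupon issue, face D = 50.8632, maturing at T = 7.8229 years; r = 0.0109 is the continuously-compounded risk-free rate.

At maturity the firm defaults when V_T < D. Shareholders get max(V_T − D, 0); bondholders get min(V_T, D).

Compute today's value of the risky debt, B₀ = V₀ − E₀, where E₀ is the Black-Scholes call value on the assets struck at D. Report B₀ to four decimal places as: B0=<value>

B0=36.1233

d₁ = [ln(V₀/D) + (r + σ²/2)T] / (σ√T)
   = [ln(81.4211/50.8632) + (0.0109 + 0.5·0.3598²)·7.8229] / (0.3598·√7.8229)
   = [0.470495 + 0.591630] / 1.006341 = 1.055433
d₂ = d₁ − σ√T = 1.055433 − 1.006341 = 0.049092
N(d₁) = 0.854386,  N(d₂) = 0.519577,  e^(−rT) = 0.918265
E₀ = V₀·N(d₁) − D·e^(−rT)·N(d₂)
   = 81.4211·0.854386 − 50.8632·0.918265·0.519577 = 45.297768
B₀ = V₀ − E₀ = 81.4211 − 45.297768 = 36.123332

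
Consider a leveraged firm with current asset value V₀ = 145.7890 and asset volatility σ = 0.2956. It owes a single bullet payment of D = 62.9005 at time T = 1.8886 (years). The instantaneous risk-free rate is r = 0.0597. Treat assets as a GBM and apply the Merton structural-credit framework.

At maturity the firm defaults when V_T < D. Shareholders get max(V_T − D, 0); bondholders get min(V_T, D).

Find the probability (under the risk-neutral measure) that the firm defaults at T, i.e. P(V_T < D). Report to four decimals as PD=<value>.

d₁ = [ln(V₀/D) + (r + σ²/2)T] / (σ√T)
   = [ln(145.7890/62.9005) + (0.0597 + 0.5·0.2956²)·1.8886] / (0.2956·√1.8886)
   = [0.840606 + 0.195262] / 0.406232 = 2.549940
d₂ = d₁ − σ√T = 2.549940 − 0.406232 = 2.143708
risk-neutral PD = N(−d₂) = N(-2.143708) = 0.016028

PD=0.0160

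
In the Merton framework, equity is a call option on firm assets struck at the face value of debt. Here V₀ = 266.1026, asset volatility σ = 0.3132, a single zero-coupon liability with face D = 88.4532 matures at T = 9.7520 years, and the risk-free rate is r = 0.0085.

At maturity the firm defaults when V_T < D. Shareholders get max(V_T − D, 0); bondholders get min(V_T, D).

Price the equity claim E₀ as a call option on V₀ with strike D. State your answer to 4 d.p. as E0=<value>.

d₁ = [ln(V₀/D) + (r + σ²/2)T] / (σ√T)
   = [ln(266.1026/88.4532) + (0.0085 + 0.5·0.3132²)·9.7520] / (0.3132·√9.7520)
   = [1.101408 + 0.561200] / 0.978067 = 1.699892
d₂ = d₁ − σ√T = 1.699892 − 0.978067 = 0.721825
N(d₁) = 0.955424,  N(d₂) = 0.764799,  e^(−rT) = 0.920451
E₀ = V₀·N(d₁) − D·e^(−rT)·N(d₂)
   = 266.1026·0.955424 − 88.4532·0.920451·0.764799 = 191.973429

E0=191.9734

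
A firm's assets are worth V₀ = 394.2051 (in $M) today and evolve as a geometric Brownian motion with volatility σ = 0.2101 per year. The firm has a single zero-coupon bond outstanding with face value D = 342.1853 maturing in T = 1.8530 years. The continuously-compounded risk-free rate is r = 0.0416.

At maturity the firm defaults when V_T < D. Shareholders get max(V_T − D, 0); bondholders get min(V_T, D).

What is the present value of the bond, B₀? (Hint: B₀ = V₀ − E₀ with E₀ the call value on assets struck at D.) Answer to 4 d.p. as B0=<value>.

d₁ = [ln(V₀/D) + (r + σ²/2)T] / (σ√T)
   = [ln(394.2051/342.1853) + (0.0416 + 0.5·0.2101²)·1.8530] / (0.2101·√1.8530)
   = [0.141519 + 0.117982] / 0.285999 = 0.907352
d₂ = d₁ − σ√T = 0.907352 − 0.285999 = 0.621353
N(d₁) = 0.817890,  N(d₂) = 0.732816,  e^(−rT) = 0.925811
E₀ = V₀·N(d₁) − D·e^(−rT)·N(d₂)
   = 394.2051·0.817890 − 342.1853·0.925811·0.732816 = 90.260727
B₀ = V₀ − E₀ = 394.2051 − 90.260727 = 303.944373

B0=303.9444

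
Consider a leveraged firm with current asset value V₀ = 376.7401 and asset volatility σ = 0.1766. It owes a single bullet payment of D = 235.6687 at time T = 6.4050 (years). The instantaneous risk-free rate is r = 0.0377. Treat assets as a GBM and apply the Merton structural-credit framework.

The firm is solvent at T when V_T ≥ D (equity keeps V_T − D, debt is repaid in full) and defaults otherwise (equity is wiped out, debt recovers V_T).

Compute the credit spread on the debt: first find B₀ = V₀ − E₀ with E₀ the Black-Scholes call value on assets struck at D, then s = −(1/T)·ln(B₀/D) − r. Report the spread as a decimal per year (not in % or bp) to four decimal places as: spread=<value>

spread=0.0023

d₁ = [ln(V₀/D) + (r + σ²/2)T] / (σ√T)
   = [ln(376.7401/235.6687) + (0.0377 + 0.5·0.1766²)·6.4050] / (0.1766·√6.4050)
   = [0.469129 + 0.341347] / 0.446941 = 1.813383
d₂ = d₁ − σ√T = 1.813383 − 0.446941 = 1.366442
N(d₁) = 0.965114,  N(d₂) = 0.914100,  e^(−rT) = 0.785474
E₀ = V₀·N(d₁) − D·e^(−rT)·N(d₂)
   = 376.7401·0.965114 − 235.6687·0.785474·0.914100 = 194.386578
B₀ = V₀ − E₀ = 376.7401 − 194.386578 = 182.353522
spread = −(1/T)·ln(B₀/D) − r = −(1/6.4050)·ln(182.353522/235.6687) − 0.0377 = 0.00234368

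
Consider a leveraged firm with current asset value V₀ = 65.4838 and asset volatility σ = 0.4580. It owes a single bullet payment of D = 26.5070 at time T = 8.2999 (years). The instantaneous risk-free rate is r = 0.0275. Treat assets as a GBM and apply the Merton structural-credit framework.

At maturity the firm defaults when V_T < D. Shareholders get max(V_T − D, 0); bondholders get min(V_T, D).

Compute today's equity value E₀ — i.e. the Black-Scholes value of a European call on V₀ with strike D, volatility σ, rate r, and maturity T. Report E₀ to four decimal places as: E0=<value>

d₁ = [ln(V₀/D) + (r + σ²/2)T] / (σ√T)
   = [ln(65.4838/26.5070) + (0.0275 + 0.5·0.4580²)·8.2999] / (0.4580·√8.2999)
   = [0.904394 + 1.098757] / 1.319477 = 1.518140
d₂ = d₁ − σ√T = 1.518140 − 1.319477 = 0.198663
N(d₁) = 0.935510,  N(d₂) = 0.578737,  e^(−rT) = 0.795927
E₀ = V₀·N(d₁) − D·e^(−rT)·N(d₂)
   = 65.4838·0.935510 − 26.5070·0.795927·0.578737 = 49.050795

E0=49.0508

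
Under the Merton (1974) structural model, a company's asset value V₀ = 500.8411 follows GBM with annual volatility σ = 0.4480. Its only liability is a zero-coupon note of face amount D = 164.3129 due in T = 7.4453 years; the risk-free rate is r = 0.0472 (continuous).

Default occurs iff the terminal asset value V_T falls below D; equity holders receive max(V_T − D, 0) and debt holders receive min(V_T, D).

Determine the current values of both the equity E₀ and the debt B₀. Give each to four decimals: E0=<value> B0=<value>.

E0=399.8031 B0=101.0380

d₁ = [ln(V₀/D) + (r + σ²/2)T] / (σ√T)
   = [ln(500.8411/164.3129) + (0.0472 + 0.5·0.4480²)·7.4453] / (0.4480·√7.4453)
   = [1.114516 + 1.098569] / 1.222416 = 1.810419
d₂ = d₁ − σ√T = 1.810419 − 1.222416 = 0.588002
N(d₁) = 0.964885,  N(d₂) = 0.721735,  e^(−rT) = 0.703689
E₀ = V₀·N(d₁) − D·e^(−rT)·N(d₂)
   = 500.8411·0.964885 − 164.3129·0.703689·0.721735 = 399.803090
B₀ = V₀ − E₀ = 500.8411 − 399.803090 = 101.038010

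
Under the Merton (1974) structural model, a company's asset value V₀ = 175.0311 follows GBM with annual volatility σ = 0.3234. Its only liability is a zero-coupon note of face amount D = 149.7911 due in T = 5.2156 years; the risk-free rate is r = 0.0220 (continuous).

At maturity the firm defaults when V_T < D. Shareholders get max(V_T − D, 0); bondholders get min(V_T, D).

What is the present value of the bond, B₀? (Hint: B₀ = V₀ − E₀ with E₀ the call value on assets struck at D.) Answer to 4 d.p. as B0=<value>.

B0=107.0481

d₁ = [ln(V₀/D) + (r + σ²/2)T] / (σ√T)
   = [ln(175.0311/149.7911) + (0.0220 + 0.5·0.3234²)·5.2156] / (0.3234·√5.2156)
   = [0.155722 + 0.387487] / 0.738571 = 0.735486
d₂ = d₁ − σ√T = 0.735486 − 0.738571 = -0.003085
N(d₁) = 0.768978,  N(d₂) = 0.498769,  e^(−rT) = 0.891595
E₀ = V₀·N(d₁) − D·e^(−rT)·N(d₂)
   = 175.0311·0.768978 − 149.7911·0.891595·0.498769 = 67.982959
B₀ = V₀ − E₀ = 175.0311 − 67.982959 = 107.048141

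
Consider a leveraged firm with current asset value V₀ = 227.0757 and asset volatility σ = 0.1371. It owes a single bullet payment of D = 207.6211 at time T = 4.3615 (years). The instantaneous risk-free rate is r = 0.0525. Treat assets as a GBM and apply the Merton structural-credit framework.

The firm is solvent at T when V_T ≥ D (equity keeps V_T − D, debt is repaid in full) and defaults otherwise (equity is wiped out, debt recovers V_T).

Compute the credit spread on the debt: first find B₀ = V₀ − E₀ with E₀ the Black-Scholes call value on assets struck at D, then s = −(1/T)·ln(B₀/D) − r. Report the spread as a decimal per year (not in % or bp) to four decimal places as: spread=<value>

d₁ = [ln(V₀/D) + (r + σ²/2)T] / (σ√T)
   = [ln(227.0757/207.6211) + (0.0525 + 0.5·0.1371²)·4.3615] / (0.1371·√4.3615)
   = [0.089569 + 0.269969] / 0.286322 = 1.255709
d₂ = d₁ − σ√T = 1.255709 − 0.286322 = 0.969387
N(d₁) = 0.895389,  N(d₂) = 0.833824,  e^(−rT) = 0.795345
E₀ = V₀·N(d₁) − D·e^(−rT)·N(d₂)
   = 227.0757·0.895389 − 207.6211·0.795345·0.833824 = 65.631402
B₀ = V₀ − E₀ = 227.0757 − 65.631402 = 161.444298
spread = −(1/T)·ln(B₀/D) − r = −(1/4.3615)·ln(161.444298/207.6211) − 0.0525 = 0.00517617

spread=0.0052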